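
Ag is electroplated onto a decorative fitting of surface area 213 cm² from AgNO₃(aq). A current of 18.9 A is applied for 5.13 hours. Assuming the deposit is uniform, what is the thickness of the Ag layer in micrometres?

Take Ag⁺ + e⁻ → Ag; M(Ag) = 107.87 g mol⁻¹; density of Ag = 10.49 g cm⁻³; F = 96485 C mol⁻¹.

Q = I·t = 18.90 × 18468 = 349000 C; n(e⁻) = 3.618 mol.
n(Ag) = n(e⁻)/1 = 3.618 mol, so m = 3.618 × 107.87 = 390.2 g.
Volume = m/ρ = 390.2 / 10.49 = 37.20 cm³.
Thickness = V/A = 37.20 / 213 = 0.175 cm = 1750 μm.

1750 μm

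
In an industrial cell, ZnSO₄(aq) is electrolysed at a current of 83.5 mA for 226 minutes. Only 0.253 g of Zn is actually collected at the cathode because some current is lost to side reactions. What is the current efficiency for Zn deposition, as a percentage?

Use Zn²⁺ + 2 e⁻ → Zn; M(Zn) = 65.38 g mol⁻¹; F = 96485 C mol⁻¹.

66.0 %

Q = I·t = 0.08350 × 13560 = 1132 C; n(e⁻) = 1132/96485 = 0.01174 mol.
Theoretical n(Zn) = n(e⁻)/2 = 0.005868 mol, i.e. m_theo = 0.005868 × 65.38 = 0.3836 g.
Efficiency = m_actual / m_theo = 0.253 / 0.3836 = 66.0 %.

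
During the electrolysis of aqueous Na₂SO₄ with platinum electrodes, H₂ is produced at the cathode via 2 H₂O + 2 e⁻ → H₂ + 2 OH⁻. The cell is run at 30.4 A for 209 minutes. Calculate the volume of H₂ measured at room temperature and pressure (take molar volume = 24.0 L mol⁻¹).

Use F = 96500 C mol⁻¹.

Q = I·t = 30.40 A × 12540 s = 381200 C.
n(e⁻) = Q/F = 381200 / 96500 = 3.950 mol.
2 electrons are transferred per H₂ molecule, so n(H₂) = 3.950 / 2 = 1.975 mol.
V = n × V_m = 1.975 × 24.0 = 47.4 L.

47.4 L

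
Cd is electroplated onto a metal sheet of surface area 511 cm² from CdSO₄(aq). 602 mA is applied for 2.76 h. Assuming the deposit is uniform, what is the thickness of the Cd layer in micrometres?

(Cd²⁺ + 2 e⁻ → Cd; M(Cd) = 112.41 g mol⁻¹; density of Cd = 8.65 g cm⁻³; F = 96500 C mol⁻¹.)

Q = I·t = 0.6020 × 9936.0 = 5981 C; n(e⁻) = 0.06198 mol.
n(Cd) = n(e⁻)/2 = 0.03099 mol, so m = 0.03099 × 112.41 = 3.484 g.
Volume = m/ρ = 3.484 / 8.65 = 0.4028 cm³.
Thickness = V/A = 0.4028 / 511 = 7.88 × 10⁻⁴ cm = 7.88 μm.

7.88 μm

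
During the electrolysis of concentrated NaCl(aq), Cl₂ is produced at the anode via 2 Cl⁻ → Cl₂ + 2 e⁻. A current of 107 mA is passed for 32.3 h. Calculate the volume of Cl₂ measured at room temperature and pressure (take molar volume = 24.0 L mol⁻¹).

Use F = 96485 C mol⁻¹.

Q = I·t = 0.1070 A × 116280 s = 12440 C.
n(e⁻) = Q/F = 12440 / 96485 = 0.1290 mol.
2 electrons are transferred per Cl₂ molecule, so n(Cl₂) = 0.1290 / 2 = 0.06448 mol.
V = n × V_m = 0.06448 × 24.0 = 1.55 L.

1.55 L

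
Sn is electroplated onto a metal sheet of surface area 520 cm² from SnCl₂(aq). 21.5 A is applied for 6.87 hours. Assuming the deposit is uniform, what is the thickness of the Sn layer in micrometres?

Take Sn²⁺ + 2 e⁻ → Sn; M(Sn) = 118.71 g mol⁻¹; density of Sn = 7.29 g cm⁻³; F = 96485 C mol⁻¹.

863 μm

Q = I·t = 21.50 × 24732 = 531700 C; n(e⁻) = 5.511 mol.
n(Sn) = n(e⁻)/2 = 2.756 mol, so m = 2.756 × 118.71 = 327.1 g.
Volume = m/ρ = 327.1 / 7.29 = 44.87 cm³.
Thickness = V/A = 44.87 / 520 = 0.0863 cm = 863 μm.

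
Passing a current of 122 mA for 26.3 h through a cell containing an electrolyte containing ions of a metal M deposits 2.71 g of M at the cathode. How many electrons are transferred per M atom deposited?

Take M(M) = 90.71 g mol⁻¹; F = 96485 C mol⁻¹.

4

Q = I·t = 0.1220 A × 94680 s = 11550 C, so n(e⁻) = 11550/96485 = 0.1197 mol.
n(M) deposited = 2.71 / 90.71 = 0.02988 mol.
Electrons per atom = n(e⁻)/n(M) = 0.1197 / 0.02988 = 4.01 ≈ 4, so the ion is M⁴⁺.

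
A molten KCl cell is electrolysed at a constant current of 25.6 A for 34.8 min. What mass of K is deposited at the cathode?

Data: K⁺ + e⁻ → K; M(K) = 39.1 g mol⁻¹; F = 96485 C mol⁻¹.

21.7 g

Q = I·t = 25.60 A × 2088.0 s = 53450 C.
n(e⁻) = Q/F = 53450 / 96485 = 0.5540 mol.
K⁺ + e⁻ → K, so n(K) = n(e⁻)/1 = 0.5540 mol.
m = n·M = 0.5540 × 39.1 = 21.7 g.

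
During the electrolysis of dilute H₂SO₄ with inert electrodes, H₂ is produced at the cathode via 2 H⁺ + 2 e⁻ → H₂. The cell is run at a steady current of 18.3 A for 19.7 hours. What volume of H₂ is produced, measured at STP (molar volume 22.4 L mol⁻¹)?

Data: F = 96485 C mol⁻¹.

151 L

Q = I·t = 18.30 A × 70920 s = 1298000 C.
n(e⁻) = Q/F = 1298000 / 96485 = 13.45 mol.
2 electrons are transferred per H₂ molecule, so n(H₂) = 13.45 / 2 = 6.726 mol.
V = n × V_m = 6.726 × 22.4 = 151 L.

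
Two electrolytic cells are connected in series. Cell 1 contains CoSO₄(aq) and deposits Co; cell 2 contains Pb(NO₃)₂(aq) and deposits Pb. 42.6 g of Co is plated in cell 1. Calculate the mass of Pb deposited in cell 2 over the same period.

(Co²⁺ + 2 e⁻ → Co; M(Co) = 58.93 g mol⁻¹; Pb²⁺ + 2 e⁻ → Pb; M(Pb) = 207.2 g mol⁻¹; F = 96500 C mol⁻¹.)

n(Co) = 42.6 / 58.93 = 0.7229 mol.
Since Co²⁺ + 2 e⁻ → Co, n(e⁻) passed = 2 × 0.7229 = 1.446 mol.
Cells in series carry the same charge, so the same 1.446 mol of electrons passes through cell 2.
Pb²⁺ + 2 e⁻ → Pb, so n(Pb) = 1.446 / 2 = 0.7229 mol.
m(Pb) = 0.7229 × 207.2 = 150 g.

150 g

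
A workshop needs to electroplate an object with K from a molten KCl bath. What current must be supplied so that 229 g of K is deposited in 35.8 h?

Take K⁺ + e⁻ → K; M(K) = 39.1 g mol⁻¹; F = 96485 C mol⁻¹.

n(K) = 229 / 39.1 = 5.857 mol.
n(e⁻) = 1 × 5.857 = 5.857 mol.
Q = n(e⁻)·F = 5.857 × 96485 = 565100 C.
I = Q/t = 565100 / 128880 s = 4.38 A.

4.38 A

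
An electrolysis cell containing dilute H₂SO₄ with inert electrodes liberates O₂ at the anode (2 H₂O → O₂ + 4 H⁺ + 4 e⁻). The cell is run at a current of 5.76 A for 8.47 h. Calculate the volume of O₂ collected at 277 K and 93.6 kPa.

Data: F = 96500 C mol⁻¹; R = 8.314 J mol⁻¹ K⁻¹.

Q = I·t = 5.760 A × 30492 s = 175600 C.
n(e⁻) = Q/F = 175600 / 96500 = 1.820 mol.
4 electrons are transferred per O₂ molecule, so n(O₂) = 1.820 / 4 = 0.4550 mol.
V = nRT/P = (0.4550 × 8.314 × 277) / (93.6 × 10³ Pa) = 0.0112 m³ = 11.2 L.

11.2 L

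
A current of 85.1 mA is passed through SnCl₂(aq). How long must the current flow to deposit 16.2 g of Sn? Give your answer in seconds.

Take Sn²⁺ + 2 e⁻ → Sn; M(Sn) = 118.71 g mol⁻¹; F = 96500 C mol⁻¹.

3.09 × 10⁵ s

n(Sn) = m/M = 16.2 / 118.71 = 0.1365 mol.
Each Sn atom requires 2 electrons, so n(e⁻) = 2 × 0.1365 = 0.2729 mol.
Q = n(e⁻)·F = 0.2729 × 96500 = 26340 C.
t = Q/I = 26340 / 0.08510 A = 309500 s.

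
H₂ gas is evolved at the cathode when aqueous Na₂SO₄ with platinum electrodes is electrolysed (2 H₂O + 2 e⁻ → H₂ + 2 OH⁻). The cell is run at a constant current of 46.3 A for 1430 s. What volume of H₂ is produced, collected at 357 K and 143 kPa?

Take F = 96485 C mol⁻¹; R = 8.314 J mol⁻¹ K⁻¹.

7.12 L

Q = I·t = 46.30 A × 1430.0 s = 66210 C.
n(e⁻) = Q/F = 66210 / 96485 = 0.6862 mol.
2 electrons are transferred per H₂ molecule, so n(H₂) = 0.6862 / 2 = 0.3431 mol.
V = nRT/P = (0.3431 × 8.314 × 357) / (143 × 10³ Pa) = 0.00712 m³ = 7.12 L.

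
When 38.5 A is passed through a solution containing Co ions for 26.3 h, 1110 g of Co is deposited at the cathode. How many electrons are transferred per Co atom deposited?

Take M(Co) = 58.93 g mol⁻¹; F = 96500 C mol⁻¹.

2

Q = I·t = 38.50 A × 94680 s = 3645000 C, so n(e⁻) = 3645000/96500 = 37.77 mol.
n(Co) deposited = 1110 / 58.93 = 18.84 mol.
Electrons per atom = n(e⁻)/n(Co) = 37.77 / 18.84 = 2.01 ≈ 2, so the ion is Co²⁺.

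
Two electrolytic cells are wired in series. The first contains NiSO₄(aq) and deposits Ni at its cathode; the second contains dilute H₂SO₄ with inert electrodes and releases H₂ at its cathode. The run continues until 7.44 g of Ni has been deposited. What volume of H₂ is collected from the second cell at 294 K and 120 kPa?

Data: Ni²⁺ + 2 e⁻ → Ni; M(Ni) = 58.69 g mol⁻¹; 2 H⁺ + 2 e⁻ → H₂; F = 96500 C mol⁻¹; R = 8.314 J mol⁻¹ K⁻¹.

n(Ni) = 7.44 / 58.69 = 0.1268 mol, so n(e⁻) = 2 × 0.1268 = 0.2535 mol.
The cells are in series, so the same 0.2535 mol of electrons passes through the second cell.
2 H⁺ + 2 e⁻ → H₂ — 2 mol e⁻ per mol H₂, so n(H₂) = 0.2535/2 = 0.1268 mol.
V = nRT/P = (0.1268 × 8.314 × 294) / (120 × 10³) = 0.00258 m³ = 2.58 L.

2.58 L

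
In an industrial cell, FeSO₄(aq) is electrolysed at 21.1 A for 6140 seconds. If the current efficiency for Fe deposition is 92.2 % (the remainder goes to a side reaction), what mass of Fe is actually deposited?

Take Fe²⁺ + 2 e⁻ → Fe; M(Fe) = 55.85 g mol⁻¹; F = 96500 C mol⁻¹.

Q = I·t = 21.10 × 6140.0 = 129600 C.
n(e⁻) = 129600/96500 = 1.343 mol; theoretically n(Fe) = 1.343/2 = 0.6713 mol, m_theo = 37.49 g.
At 92.2 % efficiency, m_actual = 0.922 × 37.49 = 34.6 g.

34.6 g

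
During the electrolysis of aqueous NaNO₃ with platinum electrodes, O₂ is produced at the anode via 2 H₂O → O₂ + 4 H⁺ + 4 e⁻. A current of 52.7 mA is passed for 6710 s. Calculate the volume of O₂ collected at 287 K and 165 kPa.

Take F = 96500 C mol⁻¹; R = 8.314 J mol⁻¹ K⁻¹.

0.0132 L

Q = I·t = 0.05270 A × 6710.0 s = 353.6 C.
n(e⁻) = Q/F = 353.6 / 96500 = 0.003664 mol.
4 electrons are transferred per O₂ molecule, so n(O₂) = 0.003664 / 4 = 0.0009161 mol.
V = nRT/P = (0.0009161 × 8.314 × 287) / (165 × 10³ Pa) = 1.32 × 10⁻⁵ m³ = 0.0132 L.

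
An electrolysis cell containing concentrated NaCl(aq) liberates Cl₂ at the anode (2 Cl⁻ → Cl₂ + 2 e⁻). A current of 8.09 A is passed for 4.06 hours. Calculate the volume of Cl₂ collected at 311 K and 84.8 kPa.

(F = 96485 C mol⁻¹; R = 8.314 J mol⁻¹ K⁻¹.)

Q = I·t = 8.090 A × 14616 s = 118200 C.
n(e⁻) = Q/F = 118200 / 96485 = 1.226 mol.
2 electrons are transferred per Cl₂ molecule, so n(Cl₂) = 1.226 / 2 = 0.6128 mol.
V = nRT/P = (0.6128 × 8.314 × 311) / (84.8 × 10³ Pa) = 0.0187 m³ = 18.7 L.

18.7 L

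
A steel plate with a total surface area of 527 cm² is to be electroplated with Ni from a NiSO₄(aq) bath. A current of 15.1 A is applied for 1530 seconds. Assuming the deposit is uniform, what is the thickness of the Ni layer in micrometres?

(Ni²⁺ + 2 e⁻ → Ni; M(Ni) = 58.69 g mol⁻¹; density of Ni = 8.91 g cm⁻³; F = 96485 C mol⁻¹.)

Q = I·t = 15.10 × 1530.0 = 23100 C; n(e⁻) = 0.2394 mol.
n(Ni) = n(e⁻)/2 = 0.1197 mol, so m = 0.1197 × 58.69 = 7.027 g.
Volume = m/ρ = 7.027 / 8.91 = 0.7886 cm³.
Thickness = V/A = 0.7886 / 527 = 0.00150 cm = 15.0 μm.

15.0 μm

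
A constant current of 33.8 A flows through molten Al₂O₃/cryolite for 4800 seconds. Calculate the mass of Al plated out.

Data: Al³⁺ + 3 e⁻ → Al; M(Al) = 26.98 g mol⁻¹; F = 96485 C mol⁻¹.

Q = I·t = 33.80 A × 4800.0 s = 162200 C.
n(e⁻) = Q/F = 162200 / 96485 = 1.682 mol.
Al³⁺ + 3 e⁻ → Al, so n(Al) = n(e⁻)/3 = 0.5605 mol.
m = n·M = 0.5605 × 26.98 = 15.1 g.

15.1 g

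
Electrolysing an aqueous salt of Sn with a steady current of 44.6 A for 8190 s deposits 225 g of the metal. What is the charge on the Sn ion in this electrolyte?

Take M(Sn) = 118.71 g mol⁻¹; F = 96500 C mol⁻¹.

Q = I·t = 44.60 A × 8190.0 s = 365300 C, so n(e⁻) = 365300/96500 = 3.785 mol.
n(Sn) deposited = 225 / 118.71 = 1.895 mol.
Electrons per atom = n(e⁻)/n(Sn) = 3.785 / 1.895 = 2.00 ≈ 2, so the ion is Sn²⁺.

+2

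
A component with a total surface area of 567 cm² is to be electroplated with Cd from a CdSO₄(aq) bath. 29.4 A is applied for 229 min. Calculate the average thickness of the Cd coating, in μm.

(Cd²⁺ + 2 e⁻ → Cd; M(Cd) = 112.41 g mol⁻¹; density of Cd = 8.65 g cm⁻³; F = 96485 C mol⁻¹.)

Q = I·t = 29.40 × 13740 = 404000 C; n(e⁻) = 4.187 mol.
n(Cd) = n(e⁻)/2 = 2.093 mol, so m = 2.093 × 112.41 = 235.3 g.
Volume = m/ρ = 235.3 / 8.65 = 27.20 cm³.
Thickness = V/A = 27.20 / 567 = 0.0480 cm = 480 μm.

480 μm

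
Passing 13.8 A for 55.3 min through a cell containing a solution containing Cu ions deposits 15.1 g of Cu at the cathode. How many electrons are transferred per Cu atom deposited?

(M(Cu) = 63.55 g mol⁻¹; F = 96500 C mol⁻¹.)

2

Q = I·t = 13.80 A × 3318.0 s = 45790 C, so n(e⁻) = 45790/96500 = 0.4745 mol.
n(Cu) deposited = 15.1 / 63.55 = 0.2376 mol.
Electrons per atom = n(e⁻)/n(Cu) = 0.4745 / 0.2376 = 2.00 ≈ 2, so the ion is Cu²⁺.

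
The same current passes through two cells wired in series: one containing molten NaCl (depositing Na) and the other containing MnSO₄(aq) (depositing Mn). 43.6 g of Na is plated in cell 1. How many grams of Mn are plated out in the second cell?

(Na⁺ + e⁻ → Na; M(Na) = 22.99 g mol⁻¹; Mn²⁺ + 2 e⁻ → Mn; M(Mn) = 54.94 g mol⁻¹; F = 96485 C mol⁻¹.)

52.1 g

n(Na) = 43.6 / 22.99 = 1.896 mol.
Since Na⁺ + e⁻ → Na, n(e⁻) passed = 1 × 1.896 = 1.896 mol.
Cells in series carry the same charge, so the same 1.896 mol of electrons passes through cell 2.
Mn²⁺ + 2 e⁻ → Mn, so n(Mn) = 1.896 / 2 = 0.9482 mol.
m(Mn) = 0.9482 × 54.94 = 52.1 g.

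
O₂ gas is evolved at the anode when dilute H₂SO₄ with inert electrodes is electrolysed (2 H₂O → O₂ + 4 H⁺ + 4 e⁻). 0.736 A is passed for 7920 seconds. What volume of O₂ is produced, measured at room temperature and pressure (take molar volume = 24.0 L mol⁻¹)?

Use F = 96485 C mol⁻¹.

Q = I·t = 0.7360 A × 7920.0 s = 5829 C.
n(e⁻) = Q/F = 5829 / 96485 = 0.06041 mol.
4 electrons are transferred per O₂ molecule, so n(O₂) = 0.06041 / 4 = 0.01510 mol.
V = n × V_m = 0.01510 × 24.0 = 0.362 L.

0.362 L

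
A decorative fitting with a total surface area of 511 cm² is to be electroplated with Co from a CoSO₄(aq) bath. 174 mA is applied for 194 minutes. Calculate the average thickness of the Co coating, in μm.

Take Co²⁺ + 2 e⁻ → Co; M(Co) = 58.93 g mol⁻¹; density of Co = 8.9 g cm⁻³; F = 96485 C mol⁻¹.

1.36 μm

Q = I·t = 0.1740 × 11640 = 2025 C; n(e⁻) = 0.02099 mol.
n(Co) = n(e⁻)/2 = 0.01050 mol, so m = 0.01050 × 58.93 = 0.6185 g.
Volume = m/ρ = 0.6185 / 8.9 = 0.06950 cm³.
Thickness = V/A = 0.06950 / 511 = 1.36 × 10⁻⁴ cm = 1.36 μm.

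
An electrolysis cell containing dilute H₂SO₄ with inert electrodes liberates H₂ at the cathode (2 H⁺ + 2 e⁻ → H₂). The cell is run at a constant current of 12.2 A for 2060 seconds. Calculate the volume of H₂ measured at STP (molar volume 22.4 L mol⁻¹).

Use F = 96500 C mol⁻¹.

Q = I·t = 12.20 A × 2060.0 s = 25130 C.
n(e⁻) = Q/F = 25130 / 96500 = 0.2604 mol.
2 electrons are transferred per H₂ molecule, so n(H₂) = 0.2604 / 2 = 0.1302 mol.
V = n × V_m = 0.1302 × 22.4 = 2.92 L.

2.92 L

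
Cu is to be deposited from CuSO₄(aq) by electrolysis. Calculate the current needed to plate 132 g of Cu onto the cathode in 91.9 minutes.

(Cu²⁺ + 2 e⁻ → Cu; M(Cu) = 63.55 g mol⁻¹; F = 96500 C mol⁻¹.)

72.7 A

n(Cu) = 132 / 63.55 = 2.077 mol.
n(e⁻) = 2 × 2.077 = 4.154 mol.
Q = n(e⁻)·F = 4.154 × 96500 = 400900 C.
I = Q/t = 400900 / 5514.0 s = 72.7 A.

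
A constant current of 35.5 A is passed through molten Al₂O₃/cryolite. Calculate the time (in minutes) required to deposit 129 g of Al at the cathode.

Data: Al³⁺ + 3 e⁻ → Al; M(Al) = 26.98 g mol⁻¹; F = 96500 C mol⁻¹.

n(Al) = m/M = 129 / 26.98 = 4.781 mol.
Each Al atom requires 3 electrons, so n(e⁻) = 3 × 4.781 = 14.34 mol.
Q = n(e⁻)·F = 14.34 × 96500 = 1384000 C.
t = Q/I = 1384000 / 35.50 A = 38990 s = 650 min.

650 min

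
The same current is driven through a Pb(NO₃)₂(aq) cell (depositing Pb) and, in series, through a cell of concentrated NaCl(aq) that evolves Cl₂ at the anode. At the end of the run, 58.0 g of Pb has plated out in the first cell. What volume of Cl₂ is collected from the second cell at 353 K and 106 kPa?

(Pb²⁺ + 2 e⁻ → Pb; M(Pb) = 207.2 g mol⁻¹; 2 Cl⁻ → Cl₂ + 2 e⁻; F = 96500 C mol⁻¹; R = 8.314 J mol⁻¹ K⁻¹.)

n(Pb) = 58.0 / 207.2 = 0.2799 mol, so n(e⁻) = 2 × 0.2799 = 0.5598 mol.
The cells are in series, so the same 0.5598 mol of electrons passes through the second cell.
2 Cl⁻ → Cl₂ + 2 e⁻ — 2 mol e⁻ per mol Cl₂, so n(Cl₂) = 0.5598/2 = 0.2799 mol.
V = nRT/P = (0.2799 × 8.314 × 353) / (106 × 10³) = 0.00775 m³ = 7.75 L.

7.75 L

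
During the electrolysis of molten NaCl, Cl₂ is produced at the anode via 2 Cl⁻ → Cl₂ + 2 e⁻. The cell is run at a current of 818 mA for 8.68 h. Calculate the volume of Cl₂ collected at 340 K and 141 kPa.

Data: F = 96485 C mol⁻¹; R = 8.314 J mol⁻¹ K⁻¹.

Q = I·t = 0.8180 A × 31248 s = 25560 C.
n(e⁻) = Q/F = 25560 / 96485 = 0.2649 mol.
2 electrons are transferred per Cl₂ molecule, so n(Cl₂) = 0.2649 / 2 = 0.1325 mol.
V = nRT/P = (0.1325 × 8.314 × 340) / (141 × 10³ Pa) = 0.00266 m³ = 2.66 L.

2.66 L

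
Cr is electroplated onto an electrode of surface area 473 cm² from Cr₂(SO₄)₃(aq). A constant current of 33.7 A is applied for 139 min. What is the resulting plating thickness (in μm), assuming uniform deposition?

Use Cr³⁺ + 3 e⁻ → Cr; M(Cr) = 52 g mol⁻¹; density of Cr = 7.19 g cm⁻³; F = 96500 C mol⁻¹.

148 μm

Q = I·t = 33.70 × 8340.0 = 281100 C; n(e⁻) = 2.913 mol.
n(Cr) = n(e⁻)/3 = 0.9708 mol, so m = 0.9708 × 52 = 50.48 g.
Volume = m/ρ = 50.48 / 7.19 = 7.021 cm³.
Thickness = V/A = 7.021 / 473 = 0.0148 cm = 148 μm.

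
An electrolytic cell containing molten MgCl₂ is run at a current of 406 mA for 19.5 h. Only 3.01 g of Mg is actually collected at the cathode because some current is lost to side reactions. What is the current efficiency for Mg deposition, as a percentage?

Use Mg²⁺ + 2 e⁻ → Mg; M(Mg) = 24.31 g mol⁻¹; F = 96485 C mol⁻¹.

Q = I·t = 0.4060 × 70200 = 28500 C; n(e⁻) = 28500/96485 = 0.2954 mol.
Theoretical n(Mg) = n(e⁻)/2 = 0.1477 mol, i.e. m_theo = 0.1477 × 24.31 = 3.591 g.
Efficiency = m_actual / m_theo = 3.01 / 3.591 = 83.8 %.

83.8 %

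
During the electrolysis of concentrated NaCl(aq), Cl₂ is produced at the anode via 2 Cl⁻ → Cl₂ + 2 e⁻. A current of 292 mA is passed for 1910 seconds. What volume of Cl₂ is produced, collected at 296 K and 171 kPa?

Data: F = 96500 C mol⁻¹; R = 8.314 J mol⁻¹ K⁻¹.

Q = I·t = 0.2920 A × 1910.0 s = 557.7 C.
n(e⁻) = Q/F = 557.7 / 96500 = 0.005779 mol.
2 electrons are transferred per Cl₂ molecule, so n(Cl₂) = 0.005779 / 2 = 0.002890 mol.
V = nRT/P = (0.002890 × 8.314 × 296) / (171 × 10³ Pa) = 4.16 × 10⁻⁵ m³ = 0.0416 L.

0.0416 L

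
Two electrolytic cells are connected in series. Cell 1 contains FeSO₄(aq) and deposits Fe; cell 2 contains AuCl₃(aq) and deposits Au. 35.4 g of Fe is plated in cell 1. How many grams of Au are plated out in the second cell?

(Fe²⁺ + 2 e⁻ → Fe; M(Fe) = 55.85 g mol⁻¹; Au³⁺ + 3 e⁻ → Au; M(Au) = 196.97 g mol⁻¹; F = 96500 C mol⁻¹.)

83.2 g

n(Fe) = 35.4 / 55.85 = 0.6338 mol.
Since Fe²⁺ + 2 e⁻ → Fe, n(e⁻) passed = 2 × 0.6338 = 1.268 mol.
Cells in series carry the same charge, so the same 1.268 mol of electrons passes through cell 2.
Au³⁺ + 3 e⁻ → Au, so n(Au) = 1.268 / 3 = 0.4226 mol.
m(Au) = 0.4226 × 196.97 = 83.2 g.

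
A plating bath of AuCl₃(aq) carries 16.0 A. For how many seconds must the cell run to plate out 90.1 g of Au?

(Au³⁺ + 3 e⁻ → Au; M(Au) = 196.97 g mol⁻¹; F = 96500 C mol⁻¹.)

8280 s

n(Au) = m/M = 90.1 / 196.97 = 0.4574 mol.
Each Au atom requires 3 electrons, so n(e⁻) = 3 × 0.4574 = 1.372 mol.
Q = n(e⁻)·F = 1.372 × 96500 = 132400 C.
t = Q/I = 132400 / 16.00 A = 8277 s.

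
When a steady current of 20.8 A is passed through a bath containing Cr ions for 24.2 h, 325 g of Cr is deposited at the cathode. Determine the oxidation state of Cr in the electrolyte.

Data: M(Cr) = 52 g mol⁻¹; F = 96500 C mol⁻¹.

+3

Q = I·t = 20.80 A × 87120 s = 1812000 C, so n(e⁻) = 1812000/96500 = 18.78 mol.
n(Cr) deposited = 325 / 52 = 6.250 mol.
Electrons per atom = n(e⁻)/n(Cr) = 18.78 / 6.250 = 3.00 ≈ 3, so the ion is Cr³⁺.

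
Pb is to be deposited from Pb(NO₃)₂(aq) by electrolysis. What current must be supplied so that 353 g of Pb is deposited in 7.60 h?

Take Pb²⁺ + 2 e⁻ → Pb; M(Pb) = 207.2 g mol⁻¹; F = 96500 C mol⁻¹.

n(Pb) = 353 / 207.2 = 1.704 mol.
n(e⁻) = 2 × 1.704 = 3.407 mol.
Q = n(e⁻)·F = 3.407 × 96500 = 328800 C.
I = Q/t = 328800 / 27360 s = 12.0 A.

12.0 A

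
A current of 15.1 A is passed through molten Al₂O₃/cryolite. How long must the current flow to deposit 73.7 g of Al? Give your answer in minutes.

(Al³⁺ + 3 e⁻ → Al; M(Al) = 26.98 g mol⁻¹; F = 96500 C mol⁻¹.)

n(Al) = m/M = 73.7 / 26.98 = 2.732 mol.
Each Al atom requires 3 electrons, so n(e⁻) = 3 × 2.732 = 8.195 mol.
Q = n(e⁻)·F = 8.195 × 96500 = 790800 C.
t = Q/I = 790800 / 15.10 A = 52370 s = 873 min.

873 min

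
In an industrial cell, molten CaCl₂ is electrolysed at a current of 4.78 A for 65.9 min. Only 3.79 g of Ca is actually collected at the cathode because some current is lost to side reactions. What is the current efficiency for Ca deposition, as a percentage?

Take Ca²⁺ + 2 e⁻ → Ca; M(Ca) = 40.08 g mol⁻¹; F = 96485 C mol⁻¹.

Q = I·t = 4.780 × 3954.0 = 18900 C; n(e⁻) = 18900/96485 = 0.1959 mol.
Theoretical n(Ca) = n(e⁻)/2 = 0.09794 mol, i.e. m_theo = 0.09794 × 40.08 = 3.926 g.
Efficiency = m_actual / m_theo = 3.79 / 3.926 = 96.5 %.

96.5 %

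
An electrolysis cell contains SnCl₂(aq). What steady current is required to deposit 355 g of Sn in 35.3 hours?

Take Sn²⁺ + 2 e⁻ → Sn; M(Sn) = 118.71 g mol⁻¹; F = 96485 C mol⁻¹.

4.54 A

n(Sn) = 355 / 118.71 = 2.990 mol.
n(e⁻) = 2 × 2.990 = 5.981 mol.
Q = n(e⁻)·F = 5.981 × 96485 = 577100 C.
I = Q/t = 577100 / 127080 s = 4.54 A.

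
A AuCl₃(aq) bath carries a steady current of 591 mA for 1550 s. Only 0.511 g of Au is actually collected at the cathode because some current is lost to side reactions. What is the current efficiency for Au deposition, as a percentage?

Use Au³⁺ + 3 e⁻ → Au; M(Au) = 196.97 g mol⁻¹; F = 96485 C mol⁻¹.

Q = I·t = 0.5910 × 1550.0 = 916.0 C; n(e⁻) = 916.0/96485 = 0.009494 mol.
Theoretical n(Au) = n(e⁻)/3 = 0.003165 mol, i.e. m_theo = 0.003165 × 196.97 = 0.6234 g.
Efficiency = m_actual / m_theo = 0.511 / 0.6234 = 82.0 %.

82.0 %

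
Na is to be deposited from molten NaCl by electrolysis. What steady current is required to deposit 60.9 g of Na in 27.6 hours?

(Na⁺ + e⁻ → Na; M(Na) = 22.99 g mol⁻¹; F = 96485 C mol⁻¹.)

2.57 A

n(Na) = 60.9 / 22.99 = 2.649 mol.
n(e⁻) = 1 × 2.649 = 2.649 mol.
Q = n(e⁻)·F = 2.649 × 96485 = 255600 C.
I = Q/t = 255600 / 99360 s = 2.57 A.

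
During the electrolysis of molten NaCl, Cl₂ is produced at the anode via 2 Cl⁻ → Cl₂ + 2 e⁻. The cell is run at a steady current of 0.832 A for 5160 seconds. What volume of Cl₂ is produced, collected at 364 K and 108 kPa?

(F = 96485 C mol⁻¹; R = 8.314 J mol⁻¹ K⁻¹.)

Q = I·t = 0.8320 A × 5160.0 s = 4293 C.
n(e⁻) = Q/F = 4293 / 96485 = 0.04450 mol.
2 electrons are transferred per Cl₂ molecule, so n(Cl₂) = 0.04450 / 2 = 0.02225 mol.
V = nRT/P = (0.02225 × 8.314 × 364) / (108 × 10³ Pa) = 6.23 × 10⁻⁴ m³ = 0.623 L.

0.623 L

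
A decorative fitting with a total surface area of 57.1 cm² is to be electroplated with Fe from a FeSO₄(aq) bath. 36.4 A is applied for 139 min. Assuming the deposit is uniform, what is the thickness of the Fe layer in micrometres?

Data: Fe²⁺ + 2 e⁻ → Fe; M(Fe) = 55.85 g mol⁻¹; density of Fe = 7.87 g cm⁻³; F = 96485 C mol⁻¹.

Q = I·t = 36.40 × 8340.0 = 303600 C; n(e⁻) = 3.146 mol.
n(Fe) = n(e⁻)/2 = 1.573 mol, so m = 1.573 × 55.85 = 87.86 g.
Volume = m/ρ = 87.86 / 7.87 = 11.16 cm³.
Thickness = V/A = 11.16 / 57.1 = 0.196 cm = 1960 μm.

1960 μm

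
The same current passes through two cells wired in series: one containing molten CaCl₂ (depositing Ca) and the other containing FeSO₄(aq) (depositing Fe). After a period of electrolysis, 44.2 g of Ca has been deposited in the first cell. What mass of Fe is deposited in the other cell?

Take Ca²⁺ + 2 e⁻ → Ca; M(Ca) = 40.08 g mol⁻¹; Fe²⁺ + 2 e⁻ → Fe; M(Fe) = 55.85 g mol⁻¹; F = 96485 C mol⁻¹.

n(Ca) = 44.2 / 40.08 = 1.103 mol.
Since Ca²⁺ + 2 e⁻ → Ca, n(e⁻) passed = 2 × 1.103 = 2.206 mol.
Cells in series carry the same charge, so the same 2.206 mol of electrons passes through cell 2.
Fe²⁺ + 2 e⁻ → Fe, so n(Fe) = 2.206 / 2 = 1.103 mol.
m(Fe) = 1.103 × 55.85 = 61.6 g.

61.6 g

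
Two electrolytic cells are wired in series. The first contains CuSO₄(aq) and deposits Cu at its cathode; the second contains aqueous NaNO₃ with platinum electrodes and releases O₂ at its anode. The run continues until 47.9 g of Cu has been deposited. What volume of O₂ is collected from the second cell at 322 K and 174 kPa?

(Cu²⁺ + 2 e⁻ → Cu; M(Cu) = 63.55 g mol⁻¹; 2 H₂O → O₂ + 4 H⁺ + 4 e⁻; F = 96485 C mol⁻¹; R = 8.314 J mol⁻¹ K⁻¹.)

n(Cu) = 47.9 / 63.55 = 0.7537 mol, so n(e⁻) = 2 × 0.7537 = 1.507 mol.
The cells are in series, so the same 1.507 mol of electrons passes through the second cell.
2 H₂O → O₂ + 4 H⁺ + 4 e⁻ — 4 mol e⁻ per mol O₂, so n(O₂) = 1.507/4 = 0.3769 mol.
V = nRT/P = (0.3769 × 8.314 × 322) / (174 × 10³) = 0.00580 m³ = 5.80 L.

5.80 L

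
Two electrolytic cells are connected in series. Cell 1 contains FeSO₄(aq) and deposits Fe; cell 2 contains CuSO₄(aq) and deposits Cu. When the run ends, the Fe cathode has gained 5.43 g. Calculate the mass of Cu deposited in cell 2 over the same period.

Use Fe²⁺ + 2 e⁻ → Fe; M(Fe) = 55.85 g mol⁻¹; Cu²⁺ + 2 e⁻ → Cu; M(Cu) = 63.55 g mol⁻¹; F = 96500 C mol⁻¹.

n(Fe) = 5.43 / 55.85 = 0.09722 mol.
Since Fe²⁺ + 2 e⁻ → Fe, n(e⁻) passed = 2 × 0.09722 = 0.1944 mol.
Cells in series carry the same charge, so the same 0.1944 mol of electrons passes through cell 2.
Cu²⁺ + 2 e⁻ → Cu, so n(Cu) = 0.1944 / 2 = 0.09722 mol.
m(Cu) = 0.09722 × 63.55 = 6.18 g.

6.18 g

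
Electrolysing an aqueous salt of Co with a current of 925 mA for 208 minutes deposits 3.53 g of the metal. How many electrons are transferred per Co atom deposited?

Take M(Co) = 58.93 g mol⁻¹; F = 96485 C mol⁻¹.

Q = I·t = 0.9250 A × 12480 s = 11540 C, so n(e⁻) = 11540/96485 = 0.1196 mol.
n(Co) deposited = 3.53 / 58.93 = 0.05990 mol.
Electrons per atom = n(e⁻)/n(Co) = 0.1196 / 0.05990 = 2.00 ≈ 2, so the ion is Co²⁺.

2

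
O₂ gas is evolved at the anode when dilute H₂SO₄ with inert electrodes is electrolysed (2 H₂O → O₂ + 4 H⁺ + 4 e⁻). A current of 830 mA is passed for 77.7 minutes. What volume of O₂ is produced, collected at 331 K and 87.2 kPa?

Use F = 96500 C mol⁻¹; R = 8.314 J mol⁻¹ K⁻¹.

0.316 L

Q = I·t = 0.8300 A × 4662.0 s = 3869 C.
n(e⁻) = Q/F = 3869 / 96500 = 0.04010 mol.
4 electrons are transferred per O₂ molecule, so n(O₂) = 0.04010 / 4 = 0.01002 mol.
V = nRT/P = (0.01002 × 8.314 × 331) / (87.2 × 10³ Pa) = 3.16 × 10⁻⁴ m³ = 0.316 L.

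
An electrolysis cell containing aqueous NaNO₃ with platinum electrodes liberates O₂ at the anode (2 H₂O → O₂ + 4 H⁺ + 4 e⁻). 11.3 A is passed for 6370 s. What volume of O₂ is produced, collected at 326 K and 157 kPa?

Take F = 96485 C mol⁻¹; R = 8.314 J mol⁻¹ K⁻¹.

3.22 L

Q = I·t = 11.30 A × 6370.0 s = 71980 C.
n(e⁻) = Q/F = 71980 / 96485 = 0.7460 mol.
4 electrons are transferred per O₂ molecule, so n(O₂) = 0.7460 / 4 = 0.1865 mol.
V = nRT/P = (0.1865 × 8.314 × 326) / (157 × 10³ Pa) = 0.00322 m³ = 3.22 L.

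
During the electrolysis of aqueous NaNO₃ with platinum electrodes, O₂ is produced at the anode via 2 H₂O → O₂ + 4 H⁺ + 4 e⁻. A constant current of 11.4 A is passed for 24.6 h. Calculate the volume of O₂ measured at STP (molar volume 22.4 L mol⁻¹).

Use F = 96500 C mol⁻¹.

Q = I·t = 11.40 A × 88560 s = 1010000 C.
n(e⁻) = Q/F = 1010000 / 96500 = 10.46 mol.
4 electrons are transferred per O₂ molecule, so n(O₂) = 10.46 / 4 = 2.616 mol.
V = n × V_m = 2.616 × 22.4 = 58.6 L.

58.6 L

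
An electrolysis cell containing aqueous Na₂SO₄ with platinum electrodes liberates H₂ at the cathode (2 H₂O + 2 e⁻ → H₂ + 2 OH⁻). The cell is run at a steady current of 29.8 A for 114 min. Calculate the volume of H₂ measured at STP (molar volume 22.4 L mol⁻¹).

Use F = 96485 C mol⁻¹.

Q = I·t = 29.80 A × 6840.0 s = 203800 C.
n(e⁻) = Q/F = 203800 / 96485 = 2.113 mol.
2 electrons are transferred per H₂ molecule, so n(H₂) = 2.113 / 2 = 1.056 mol.
V = n × V_m = 1.056 × 22.4 = 23.7 L.

23.7 L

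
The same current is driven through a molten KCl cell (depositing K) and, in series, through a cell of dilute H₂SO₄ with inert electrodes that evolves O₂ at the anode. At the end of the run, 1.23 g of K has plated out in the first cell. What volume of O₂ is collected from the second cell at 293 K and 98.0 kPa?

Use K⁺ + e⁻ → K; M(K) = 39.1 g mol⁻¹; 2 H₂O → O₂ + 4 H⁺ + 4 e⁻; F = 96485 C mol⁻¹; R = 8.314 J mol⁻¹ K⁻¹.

0.195 L

n(K) = 1.23 / 39.1 = 0.03146 mol, so n(e⁻) = 1 × 0.03146 = 0.03146 mol.
The cells are in series, so the same 0.03146 mol of electrons passes through the second cell.
2 H₂O → O₂ + 4 H⁺ + 4 e⁻ — 4 mol e⁻ per mol O₂, so n(O₂) = 0.03146/4 = 0.007864 mol.
V = nRT/P = (0.007864 × 8.314 × 293) / (98.0 × 10³) = 1.95 × 10⁻⁴ m³ = 0.195 L.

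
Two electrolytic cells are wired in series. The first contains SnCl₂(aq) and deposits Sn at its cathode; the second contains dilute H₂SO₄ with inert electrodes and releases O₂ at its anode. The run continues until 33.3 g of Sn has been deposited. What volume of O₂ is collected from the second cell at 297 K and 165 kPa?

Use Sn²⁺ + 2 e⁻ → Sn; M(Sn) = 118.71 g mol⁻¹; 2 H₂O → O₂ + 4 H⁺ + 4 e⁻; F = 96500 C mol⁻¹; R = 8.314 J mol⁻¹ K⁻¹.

n(Sn) = 33.3 / 118.71 = 0.2805 mol, so n(e⁻) = 2 × 0.2805 = 0.5610 mol.
The cells are in series, so the same 0.5610 mol of electrons passes through the second cell.
2 H₂O → O₂ + 4 H⁺ + 4 e⁻ — 4 mol e⁻ per mol O₂, so n(O₂) = 0.5610/4 = 0.1403 mol.
V = nRT/P = (0.1403 × 8.314 × 297) / (165 × 10³) = 0.00210 m³ = 2.10 L.

2.10 L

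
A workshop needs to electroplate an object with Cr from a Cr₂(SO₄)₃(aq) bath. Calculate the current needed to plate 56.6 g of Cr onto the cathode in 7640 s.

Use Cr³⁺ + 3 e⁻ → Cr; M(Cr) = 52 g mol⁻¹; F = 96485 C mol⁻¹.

41.2 A

n(Cr) = 56.6 / 52 = 1.088 mol.
n(e⁻) = 3 × 1.088 = 3.265 mol.
Q = n(e⁻)·F = 3.265 × 96485 = 315100 C.
I = Q/t = 315100 / 7640.0 s = 41.2 A.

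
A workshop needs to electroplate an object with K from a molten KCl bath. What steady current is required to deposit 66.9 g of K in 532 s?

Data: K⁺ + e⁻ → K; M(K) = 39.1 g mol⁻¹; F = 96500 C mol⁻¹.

n(K) = 66.9 / 39.1 = 1.711 mol.
n(e⁻) = 1 × 1.711 = 1.711 mol.
Q = n(e⁻)·F = 1.711 × 96500 = 165100 C.
I = Q/t = 165100 / 532.00 s = 310 A.

310 A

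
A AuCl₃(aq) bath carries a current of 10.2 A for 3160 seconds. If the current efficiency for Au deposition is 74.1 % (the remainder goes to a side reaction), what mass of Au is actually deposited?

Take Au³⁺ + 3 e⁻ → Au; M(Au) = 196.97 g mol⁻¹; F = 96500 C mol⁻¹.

16.3 g

Q = I·t = 10.20 × 3160.0 = 32230 C.
n(e⁻) = 32230/96500 = 0.3340 mol; theoretically n(Au) = 0.3340/3 = 0.1113 mol, m_theo = 21.93 g.
At 74.1 % efficiency, m_actual = 0.741 × 21.93 = 16.3 g.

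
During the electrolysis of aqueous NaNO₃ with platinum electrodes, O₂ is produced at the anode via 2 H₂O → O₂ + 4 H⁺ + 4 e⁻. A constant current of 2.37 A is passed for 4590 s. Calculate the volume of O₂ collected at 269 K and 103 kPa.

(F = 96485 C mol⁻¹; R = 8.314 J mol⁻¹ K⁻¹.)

0.612 L

Q = I·t = 2.370 A × 4590.0 s = 10880 C.
n(e⁻) = Q/F = 10880 / 96485 = 0.1127 mol.
4 electrons are transferred per O₂ molecule, so n(O₂) = 0.1127 / 4 = 0.02819 mol.
V = nRT/P = (0.02819 × 8.314 × 269) / (103 × 10³ Pa) = 6.12 × 10⁻⁴ m³ = 0.612 L.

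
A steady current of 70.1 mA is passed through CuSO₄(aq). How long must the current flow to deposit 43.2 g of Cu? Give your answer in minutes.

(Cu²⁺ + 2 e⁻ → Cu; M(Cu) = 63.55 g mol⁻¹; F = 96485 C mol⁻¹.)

31200 min

n(Cu) = m/M = 43.2 / 63.55 = 0.6798 mol.
Each Cu atom requires 2 electrons, so n(e⁻) = 2 × 0.6798 = 1.360 mol.
Q = n(e⁻)·F = 1.360 × 96485 = 131200 C.
t = Q/I = 131200 / 0.07010 A = 1871000 s = 31200 min.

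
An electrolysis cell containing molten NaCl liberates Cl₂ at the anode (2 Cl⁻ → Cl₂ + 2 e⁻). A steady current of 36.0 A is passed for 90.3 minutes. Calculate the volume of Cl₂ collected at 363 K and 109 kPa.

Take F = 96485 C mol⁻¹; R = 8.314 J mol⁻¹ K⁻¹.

28.0 L

Q = I·t = 36.00 A × 5418.0 s = 195000 C.
n(e⁻) = Q/F = 195000 / 96485 = 2.022 mol.
2 electrons are transferred per Cl₂ molecule, so n(Cl₂) = 2.022 / 2 = 1.011 mol.
V = nRT/P = (1.011 × 8.314 × 363) / (109 × 10³ Pa) = 0.0280 m³ = 28.0 L.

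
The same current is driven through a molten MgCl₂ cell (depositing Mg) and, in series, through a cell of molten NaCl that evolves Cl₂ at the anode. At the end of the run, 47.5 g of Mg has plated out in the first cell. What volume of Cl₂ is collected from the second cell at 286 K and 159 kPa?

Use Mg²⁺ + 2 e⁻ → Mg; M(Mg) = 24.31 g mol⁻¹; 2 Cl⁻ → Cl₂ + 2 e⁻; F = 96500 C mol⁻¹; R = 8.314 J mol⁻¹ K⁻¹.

29.2 L

n(Mg) = 47.5 / 24.31 = 1.954 mol, so n(e⁻) = 2 × 1.954 = 3.908 mol.
The cells are in series, so the same 3.908 mol of electrons passes through the second cell.
2 Cl⁻ → Cl₂ + 2 e⁻ — 2 mol e⁻ per mol Cl₂, so n(Cl₂) = 3.908/2 = 1.954 mol.
V = nRT/P = (1.954 × 8.314 × 286) / (159 × 10³) = 0.0292 m³ = 29.2 L.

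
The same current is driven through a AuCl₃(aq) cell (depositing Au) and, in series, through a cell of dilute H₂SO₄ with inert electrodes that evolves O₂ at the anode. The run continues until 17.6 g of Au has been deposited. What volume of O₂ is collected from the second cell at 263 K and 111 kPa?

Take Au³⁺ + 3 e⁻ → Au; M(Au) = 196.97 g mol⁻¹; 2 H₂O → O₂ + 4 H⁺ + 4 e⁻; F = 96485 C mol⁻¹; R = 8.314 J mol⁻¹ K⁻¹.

1.32 L

n(Au) = 17.6 / 196.97 = 0.08935 mol, so n(e⁻) = 3 × 0.08935 = 0.2681 mol.
The cells are in series, so the same 0.2681 mol of electrons passes through the second cell.
2 H₂O → O₂ + 4 H⁺ + 4 e⁻ — 4 mol e⁻ per mol O₂, so n(O₂) = 0.2681/4 = 0.06702 mol.
V = nRT/P = (0.06702 × 8.314 × 263) / (111 × 10³) = 0.00132 m³ = 1.32 L.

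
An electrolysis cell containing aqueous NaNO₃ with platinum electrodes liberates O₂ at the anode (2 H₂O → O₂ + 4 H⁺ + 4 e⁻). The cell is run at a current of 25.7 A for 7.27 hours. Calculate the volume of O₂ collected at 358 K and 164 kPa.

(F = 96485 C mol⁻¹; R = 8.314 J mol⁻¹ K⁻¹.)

Q = I·t = 25.70 A × 26172 s = 672600 C.
n(e⁻) = Q/F = 672600 / 96485 = 6.971 mol.
4 electrons are transferred per O₂ molecule, so n(O₂) = 6.971 / 4 = 1.743 mol.
V = nRT/P = (1.743 × 8.314 × 358) / (164 × 10³ Pa) = 0.0316 m³ = 31.6 L.

31.6 L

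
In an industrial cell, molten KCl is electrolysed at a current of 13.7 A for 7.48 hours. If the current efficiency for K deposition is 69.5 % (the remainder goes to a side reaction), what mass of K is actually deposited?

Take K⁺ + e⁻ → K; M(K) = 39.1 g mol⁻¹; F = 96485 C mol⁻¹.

Q = I·t = 13.70 × 26928 = 368900 C.
n(e⁻) = 368900/96485 = 3.824 mol; theoretically n(K) = 3.824/1 = 3.824 mol, m_theo = 149.5 g.
At 69.5 % efficiency, m_actual = 0.695 × 149.5 = 104 g.

104 g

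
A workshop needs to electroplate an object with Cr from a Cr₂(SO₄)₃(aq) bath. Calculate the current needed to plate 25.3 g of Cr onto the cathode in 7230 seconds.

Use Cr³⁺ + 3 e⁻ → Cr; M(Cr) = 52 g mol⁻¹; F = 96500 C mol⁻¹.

n(Cr) = 25.3 / 52 = 0.4865 mol.
n(e⁻) = 3 × 0.4865 = 1.460 mol.
Q = n(e⁻)·F = 1.460 × 96500 = 140900 C.
I = Q/t = 140900 / 7230.0 s = 19.5 A.

19.5 A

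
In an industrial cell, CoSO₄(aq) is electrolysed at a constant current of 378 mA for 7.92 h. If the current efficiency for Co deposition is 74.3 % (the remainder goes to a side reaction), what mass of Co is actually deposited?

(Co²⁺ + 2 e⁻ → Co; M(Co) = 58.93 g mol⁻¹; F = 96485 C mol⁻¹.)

Q = I·t = 0.3780 × 28512 = 10780 C.
n(e⁻) = 10780/96485 = 0.1117 mol; theoretically n(Co) = 0.1117/2 = 0.05585 mol, m_theo = 3.291 g.
At 74.3 % efficiency, m_actual = 0.743 × 3.291 = 2.45 g.

2.45 g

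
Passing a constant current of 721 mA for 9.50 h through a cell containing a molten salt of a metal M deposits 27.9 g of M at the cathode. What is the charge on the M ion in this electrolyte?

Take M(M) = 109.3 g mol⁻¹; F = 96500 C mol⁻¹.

Q = I·t = 0.7210 A × 34200 s = 24660 C, so n(e⁻) = 24660/96500 = 0.2555 mol.
n(M) deposited = 27.9 / 109.3 = 0.2553 mol.
Electrons per atom = n(e⁻)/n(M) = 0.2555 / 0.2553 = 1.00 ≈ 1, so the ion is M⁺.

+1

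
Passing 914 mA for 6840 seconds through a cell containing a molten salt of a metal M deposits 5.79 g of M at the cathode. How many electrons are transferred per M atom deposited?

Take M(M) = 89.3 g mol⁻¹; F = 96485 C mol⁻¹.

1

Q = I·t = 0.9140 A × 6840.0 s = 6252 C, so n(e⁻) = 6252/96485 = 0.06480 mol.
n(M) deposited = 5.79 / 89.3 = 0.06484 mol.
Electrons per atom = n(e⁻)/n(M) = 0.06480 / 0.06484 = 0.999 ≈ 1, so the ion is M⁺.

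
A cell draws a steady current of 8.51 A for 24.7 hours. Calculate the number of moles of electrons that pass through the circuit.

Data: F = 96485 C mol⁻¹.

7.84 mol

Q = I·t = 8.510 A × 88920 s = 756700 C.
n(e⁻) = Q/F = 756700 / 96485 = 7.84 mol.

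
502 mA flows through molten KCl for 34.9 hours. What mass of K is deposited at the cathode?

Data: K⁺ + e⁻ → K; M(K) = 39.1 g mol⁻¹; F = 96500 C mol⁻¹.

Q = I·t = 0.5020 A × 125640 s = 63070 C.
n(e⁻) = Q/F = 63070 / 96500 = 0.6536 mol.
K⁺ + e⁻ → K, so n(K) = n(e⁻)/1 = 0.6536 mol.
m = n·M = 0.6536 × 39.1 = 25.6 g.

25.6 g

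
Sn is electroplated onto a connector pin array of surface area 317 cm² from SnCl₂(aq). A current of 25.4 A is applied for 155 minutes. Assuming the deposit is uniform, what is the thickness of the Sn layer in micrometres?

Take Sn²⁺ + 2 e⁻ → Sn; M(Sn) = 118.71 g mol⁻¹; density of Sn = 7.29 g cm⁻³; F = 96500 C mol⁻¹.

Q = I·t = 25.40 × 9300.0 = 236200 C; n(e⁻) = 2.448 mol.
n(Sn) = n(e⁻)/2 = 1.224 mol, so m = 1.224 × 118.71 = 145.3 g.
Volume = m/ρ = 145.3 / 7.29 = 19.93 cm³.
Thickness = V/A = 19.93 / 317 = 0.0629 cm = 629 μm.

629 μm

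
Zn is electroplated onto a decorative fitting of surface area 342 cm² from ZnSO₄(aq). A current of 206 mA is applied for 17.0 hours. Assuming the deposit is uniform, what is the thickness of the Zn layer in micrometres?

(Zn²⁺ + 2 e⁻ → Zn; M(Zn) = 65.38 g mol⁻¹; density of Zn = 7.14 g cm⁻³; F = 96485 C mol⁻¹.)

Q = I·t = 0.2060 × 61200 = 12610 C; n(e⁻) = 0.1307 mol.
n(Zn) = n(e⁻)/2 = 0.06533 mol, so m = 0.06533 × 65.38 = 4.271 g.
Volume = m/ρ = 4.271 / 7.14 = 0.5982 cm³.
Thickness = V/A = 0.5982 / 342 = 0.00175 cm = 17.5 μm.

17.5 μm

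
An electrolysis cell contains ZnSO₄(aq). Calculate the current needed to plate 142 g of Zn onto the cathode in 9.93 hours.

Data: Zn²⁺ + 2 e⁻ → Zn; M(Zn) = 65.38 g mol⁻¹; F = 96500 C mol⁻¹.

11.7 A

n(Zn) = 142 / 65.38 = 2.172 mol.
n(e⁻) = 2 × 2.172 = 4.344 mol.
Q = n(e⁻)·F = 4.344 × 96500 = 419200 C.
I = Q/t = 419200 / 35748 s = 11.7 A.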